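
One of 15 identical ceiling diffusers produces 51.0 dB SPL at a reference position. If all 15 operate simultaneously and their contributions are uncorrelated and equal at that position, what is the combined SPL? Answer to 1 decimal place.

15 equal incoherent sources raise the level by 10·log₁₀(15) = 11.76 dB.
L_total = 51.0 + 11.76 = 62.8 dB SPL.

62.8 dB SPL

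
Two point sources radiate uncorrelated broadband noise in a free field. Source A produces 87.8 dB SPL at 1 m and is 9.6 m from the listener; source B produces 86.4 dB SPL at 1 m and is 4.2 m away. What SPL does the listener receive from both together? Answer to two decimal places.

At the listener: L_A = 87.8 − 20·log₁₀(9.6) = 68.155 dB; L_B = 86.4 − 20·log₁₀(4.2) = 73.935 dB.
Combined: 10·log₁₀(10^(68.155/10)+10^(73.935/10)) = 74.95 dB SPL.

74.95 dB SPL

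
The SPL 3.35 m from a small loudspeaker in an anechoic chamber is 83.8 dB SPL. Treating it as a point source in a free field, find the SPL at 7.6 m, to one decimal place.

Inverse-square spreading gives ΔL = −20·log₁₀(d₂/d₁).
ΔL = −20·log₁₀(7.6/3.35) = -7.12 dB, so L₂ = 83.8 + (-7.12) = 76.7 dB SPL.

76.7 dB SPL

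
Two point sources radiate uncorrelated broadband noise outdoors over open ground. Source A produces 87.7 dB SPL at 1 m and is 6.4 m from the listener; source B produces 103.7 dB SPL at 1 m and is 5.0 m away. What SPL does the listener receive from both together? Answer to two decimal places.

89.79 dB SPL

At the listener: L_A = 87.7 − 20·log₁₀(6.4) = 71.576 dB; L_B = 103.7 − 20·log₁₀(5.0) = 89.721 dB.
Combined: 10·log₁₀(10^(71.576/10)+10^(89.721/10)) = 89.79 dB SPL.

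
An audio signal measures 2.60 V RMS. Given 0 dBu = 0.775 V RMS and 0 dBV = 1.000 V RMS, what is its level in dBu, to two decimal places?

dBu = 20·log₁₀(V / 0.775 V).
20·log₁₀(2.60/0.775) = +10.51 dBu.

+10.51 dBu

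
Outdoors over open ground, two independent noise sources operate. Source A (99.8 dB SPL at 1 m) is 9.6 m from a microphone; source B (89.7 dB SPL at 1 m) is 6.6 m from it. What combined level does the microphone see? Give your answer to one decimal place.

81.0 dB SPL

At the listener: L_A = 99.8 − 20·log₁₀(9.6) = 80.15 dB; L_B = 89.7 − 20·log₁₀(6.6) = 73.31 dB.
Combined: 10·log₁₀(10^(80.15/10)+10^(73.31/10)) = 81.0 dB SPL.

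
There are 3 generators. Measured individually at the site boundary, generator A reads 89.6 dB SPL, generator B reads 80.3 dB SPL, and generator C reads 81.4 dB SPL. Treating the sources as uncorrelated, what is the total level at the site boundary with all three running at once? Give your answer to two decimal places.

Uncorrelated sources add in intensity (power), not in dB.
L_total = 10·log₁₀(10^(89.6/10) + 10^(80.3/10) + 10^(81.4/10)) = 10·log₁₀(1157000000) = 90.63 dB SPL.

90.63 dB SPL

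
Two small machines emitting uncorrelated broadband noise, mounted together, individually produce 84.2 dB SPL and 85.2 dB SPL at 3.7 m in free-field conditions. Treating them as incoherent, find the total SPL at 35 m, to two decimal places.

68.22 dB SPL

Combined at 3.7 m: 10·log₁₀(10^(84.2/10)+10^(85.2/10)) = 87.739 dB SPL.
Then apply −20·log₁₀(35/3.7) = -19.517 dB → 68.22 dB SPL.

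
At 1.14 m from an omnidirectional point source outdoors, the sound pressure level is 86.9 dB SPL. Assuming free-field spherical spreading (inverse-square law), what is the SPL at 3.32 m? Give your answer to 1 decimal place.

For a point source in a free field, ΔL = −20·log₁₀(d₂/d₁).
ΔL = −20·log₁₀(3.32/1.14) = -9.28 dB, so L₂ = 86.9 + (-9.28) = 77.6 dB SPL.

77.6 dB SPL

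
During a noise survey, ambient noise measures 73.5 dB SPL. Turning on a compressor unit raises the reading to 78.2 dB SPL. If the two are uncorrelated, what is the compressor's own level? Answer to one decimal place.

76.4 dB SPL

Remove the background by subtracting linear intensities:
L_src = 10·log₁₀(10^(78.2/10) − 10^(73.5/10)) = 10·log₁₀(43680000) = 76.4 dB SPL.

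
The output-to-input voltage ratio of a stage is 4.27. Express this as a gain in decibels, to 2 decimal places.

Voltage is an amplitude quantity, so gain = 20·log₁₀(V_out/V_in).
20·log₁₀(4.27) = 12.61 dB.

12.61 dB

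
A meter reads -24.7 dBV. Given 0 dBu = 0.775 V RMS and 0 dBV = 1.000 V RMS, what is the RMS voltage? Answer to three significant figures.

V = 1.000 V × 10^(-24.7/20).
= 1.000 × 0.05821 = 0.0582 V.

0.0582 V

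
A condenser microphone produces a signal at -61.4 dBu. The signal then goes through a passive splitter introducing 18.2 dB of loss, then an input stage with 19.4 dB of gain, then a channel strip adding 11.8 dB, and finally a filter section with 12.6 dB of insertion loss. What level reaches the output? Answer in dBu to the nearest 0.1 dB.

In dB, series stages simply add:
-61.4 − 18.2 + 19.4 + 11.8 − 12.6 = -61.0 dBu.

-61.0 dBu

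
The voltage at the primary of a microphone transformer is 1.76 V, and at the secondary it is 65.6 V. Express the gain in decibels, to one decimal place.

31.4 dB

Voltage is an amplitude quantity, so gain = 20·log₁₀(V_out/V_in).
20·log₁₀(65.6/1.76) = 20·log₁₀(37.27) = 31.4 dB.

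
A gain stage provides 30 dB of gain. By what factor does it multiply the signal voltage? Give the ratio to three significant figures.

31.6

Voltage ratio = 10^(dB/20).
10^(30/20) = 10^(1.500) = 31.6.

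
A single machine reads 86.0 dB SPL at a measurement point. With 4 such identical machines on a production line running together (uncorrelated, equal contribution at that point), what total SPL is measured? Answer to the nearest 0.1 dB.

92.0 dB SPL

4 equal incoherent sources raise the level by 10·log₁₀(4) = 6.02 dB.
L_total = 86.0 + 6.02 = 92.0 dB SPL.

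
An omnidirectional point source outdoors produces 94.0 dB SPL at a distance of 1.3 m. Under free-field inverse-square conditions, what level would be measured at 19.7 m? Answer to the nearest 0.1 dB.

70.4 dB SPL

Inverse-square spreading gives ΔL = −20·log₁₀(d₂/d₁).
ΔL = −20·log₁₀(19.7/1.3) = -23.61 dB, so L₂ = 94.0 + (-23.61) = 70.4 dB SPL.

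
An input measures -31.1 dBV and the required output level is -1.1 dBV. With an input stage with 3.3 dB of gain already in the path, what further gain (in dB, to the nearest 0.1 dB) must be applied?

26.7 dB

The required make-up gain is the shortfall in the dB sum.
G = -1.1 − (-31.1) − 3.3 = 26.7 dB.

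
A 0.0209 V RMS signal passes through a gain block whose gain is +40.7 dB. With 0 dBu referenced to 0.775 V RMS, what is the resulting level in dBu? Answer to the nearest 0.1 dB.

+9.3 dBu

Input level: 20·log₁₀(0.0209/0.775) = -31.38 dBu.
Output: -31.38 + 40.7 = +9.3 dBu.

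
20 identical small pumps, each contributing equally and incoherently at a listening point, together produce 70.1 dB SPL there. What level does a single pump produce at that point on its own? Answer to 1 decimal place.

20 equal incoherent sources add 10·log₁₀(20) = 13.01 dB over one source.
L_one = 70.1 − 13.01 = 57.1 dB SPL.

57.1 dB SPL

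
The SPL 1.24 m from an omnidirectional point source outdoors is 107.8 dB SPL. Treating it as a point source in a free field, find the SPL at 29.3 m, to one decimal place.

80.3 dB SPL

For a point source in a free field, ΔL = −20·log₁₀(d₂/d₁).
ΔL = −20·log₁₀(29.3/1.24) = -27.47 dB, so L₂ = 107.8 + (-27.47) = 80.3 dB SPL.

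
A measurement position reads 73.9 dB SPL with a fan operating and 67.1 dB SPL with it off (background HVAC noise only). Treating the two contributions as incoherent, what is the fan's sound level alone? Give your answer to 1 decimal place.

72.9 dB SPL

Remove the background by subtracting linear intensities:
L_src = 10·log₁₀(10^(73.9/10) − 10^(67.1/10)) = 10·log₁₀(19420000) = 72.9 dB SPL.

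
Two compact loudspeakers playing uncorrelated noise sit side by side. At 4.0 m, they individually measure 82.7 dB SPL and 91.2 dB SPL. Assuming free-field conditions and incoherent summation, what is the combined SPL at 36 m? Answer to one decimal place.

72.7 dB SPL

Combined at 4.0 m: 10·log₁₀(10^(82.7/10)+10^(91.2/10)) = 91.77 dB SPL.
Then apply −20·log₁₀(36/4.0) = -19.08 dB → 72.7 dB SPL.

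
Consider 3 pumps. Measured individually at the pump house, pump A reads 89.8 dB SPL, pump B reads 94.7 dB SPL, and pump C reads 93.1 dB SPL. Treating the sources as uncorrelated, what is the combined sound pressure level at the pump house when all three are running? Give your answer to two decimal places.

Add the sources as powers (linear), then convert back to dB:
L_total = 10·log₁₀(10^(89.8/10) + 10^(94.7/10) + 10^(93.1/10)) = 10·log₁₀(5948000000) = 97.74 dB SPL.

97.74 dB SPL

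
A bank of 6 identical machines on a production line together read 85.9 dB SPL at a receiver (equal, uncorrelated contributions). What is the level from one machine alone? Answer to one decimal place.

78.1 dB SPL

6 equal incoherent sources add 10·log₁₀(6) = 7.78 dB over one source.
L_one = 85.9 − 7.78 = 78.1 dB SPL.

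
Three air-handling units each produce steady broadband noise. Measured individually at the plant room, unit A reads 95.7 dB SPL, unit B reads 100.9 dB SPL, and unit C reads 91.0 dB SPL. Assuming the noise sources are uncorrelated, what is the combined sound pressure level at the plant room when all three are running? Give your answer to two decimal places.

Uncorrelated sources add in intensity (power), not in dB.
L_total = 10·log₁₀(10^(95.7/10) + 10^(100.9/10) + 10^(91.0/10)) = 10·log₁₀(17277000000) = 102.37 dB SPL.

102.37 dB SPL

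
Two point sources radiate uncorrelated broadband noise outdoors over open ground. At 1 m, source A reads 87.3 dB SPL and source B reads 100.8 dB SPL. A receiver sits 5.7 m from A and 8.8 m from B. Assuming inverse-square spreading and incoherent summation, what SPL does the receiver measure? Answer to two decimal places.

At the listener: L_A = 87.3 − 20·log₁₀(5.7) = 72.183 dB; L_B = 100.8 − 20·log₁₀(8.8) = 81.910 dB.
Combined: 10·log₁₀(10^(72.183/10)+10^(81.910/10)) = 82.35 dB SPL.

82.35 dB SPL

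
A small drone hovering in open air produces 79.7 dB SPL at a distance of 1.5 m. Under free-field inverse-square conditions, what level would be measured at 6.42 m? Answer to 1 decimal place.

Free-field point source: level drops by 20·log₁₀ of the distance ratio.
ΔL = −20·log₁₀(6.42/1.5) = -12.63 dB, so L₂ = 79.7 + (-12.63) = 67.1 dB SPL.

67.1 dB SPL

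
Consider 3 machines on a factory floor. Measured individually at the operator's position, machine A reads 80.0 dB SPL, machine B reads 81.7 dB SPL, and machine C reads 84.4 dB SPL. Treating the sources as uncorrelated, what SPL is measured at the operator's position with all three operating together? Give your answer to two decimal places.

87.19 dB SPL

Uncorrelated sources add in intensity (power), not in dB.
L_total = 10·log₁₀(10^(80.0/10) + 10^(81.7/10) + 10^(84.4/10)) = 10·log₁₀(523300000) = 87.19 dB SPL.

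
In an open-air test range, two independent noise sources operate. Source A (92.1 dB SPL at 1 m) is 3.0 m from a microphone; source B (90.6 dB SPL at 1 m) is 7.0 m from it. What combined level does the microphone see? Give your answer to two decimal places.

At the listener: L_A = 92.1 − 20·log₁₀(3.0) = 82.558 dB; L_B = 90.6 − 20·log₁₀(7.0) = 73.698 dB.
Combined: 10·log₁₀(10^(82.558/10)+10^(73.698/10)) = 83.09 dB SPL.

83.09 dB SPL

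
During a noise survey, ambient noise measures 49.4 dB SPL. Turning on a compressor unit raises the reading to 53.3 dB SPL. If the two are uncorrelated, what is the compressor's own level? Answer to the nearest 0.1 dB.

51.0 dB SPL

Subtract intensities: L_src = 10·log₁₀(10^(L_total/10) − 10^(L_bg/10)).
L_src = 10·log₁₀(10^(53.3/10) − 10^(49.4/10)) = 10·log₁₀(126700) = 51.0 dB SPL.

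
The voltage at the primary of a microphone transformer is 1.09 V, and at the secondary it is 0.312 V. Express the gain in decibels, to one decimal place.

-10.9 dB

For a voltage ratio, dB = 20·log₁₀(V₂/V₁).
20·log₁₀(0.312/1.09) = 20·log₁₀(0.2862) = -10.9 dB.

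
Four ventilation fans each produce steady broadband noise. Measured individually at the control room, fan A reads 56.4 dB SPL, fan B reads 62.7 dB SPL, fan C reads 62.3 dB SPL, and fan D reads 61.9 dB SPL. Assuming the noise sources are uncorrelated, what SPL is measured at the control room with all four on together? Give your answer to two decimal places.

67.44 dB SPL

Incoherent sources sum as intensities:
L_total = 10·log₁₀(10^(56.4/10) + 10^(62.7/10) + 10^(62.3/10) + 10^(61.9/10)) = 10·log₁₀(5546000) = 67.44 dB SPL.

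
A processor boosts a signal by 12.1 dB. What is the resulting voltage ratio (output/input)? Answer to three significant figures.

4.03

Voltage ratio = 10^(dB/20).
10^(12.1/20) = 10^(0.6050) = 4.03.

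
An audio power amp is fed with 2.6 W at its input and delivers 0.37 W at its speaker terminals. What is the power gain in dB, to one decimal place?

Power ratio → dB uses the 10·log₁₀ form:
10·log₁₀(0.37/2.6) = 10·log₁₀(0.1423) = -8.5 dB.

-8.5 dB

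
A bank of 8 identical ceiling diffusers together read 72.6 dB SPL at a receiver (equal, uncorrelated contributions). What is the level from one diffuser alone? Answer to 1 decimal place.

63.6 dB SPL

8 equal incoherent sources add 10·log₁₀(8) = 9.03 dB over one source.
L_one = 72.6 − 9.03 = 63.6 dB SPL.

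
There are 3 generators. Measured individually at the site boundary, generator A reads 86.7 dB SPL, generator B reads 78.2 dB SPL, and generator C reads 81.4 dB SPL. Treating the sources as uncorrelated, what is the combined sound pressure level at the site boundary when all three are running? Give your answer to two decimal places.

88.27 dB SPL

Add the sources as powers (linear), then convert back to dB:
L_total = 10·log₁₀(10^(86.7/10) + 10^(78.2/10) + 10^(81.4/10)) = 10·log₁₀(671800000) = 88.27 dB SPL.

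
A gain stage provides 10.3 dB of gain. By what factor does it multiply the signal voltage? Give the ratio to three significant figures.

Voltage ratio = 10^(dB/20).
10^(10.3/20) = 10^(0.5150) = 3.27.

3.27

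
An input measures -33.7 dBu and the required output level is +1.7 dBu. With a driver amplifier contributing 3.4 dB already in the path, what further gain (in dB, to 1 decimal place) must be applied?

The required make-up gain is the shortfall in the dB sum.
G = +1.7 − (-33.7) − 3.4 = 32.0 dB.

32.0 dB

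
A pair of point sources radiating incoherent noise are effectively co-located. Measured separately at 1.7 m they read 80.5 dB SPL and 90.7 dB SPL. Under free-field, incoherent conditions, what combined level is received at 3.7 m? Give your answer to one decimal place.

Combined at 1.7 m: 10·log₁₀(10^(80.5/10)+10^(90.7/10)) = 91.10 dB SPL.
Then apply −20·log₁₀(3.7/1.7) = -6.76 dB → 84.3 dB SPL.

84.3 dB SPL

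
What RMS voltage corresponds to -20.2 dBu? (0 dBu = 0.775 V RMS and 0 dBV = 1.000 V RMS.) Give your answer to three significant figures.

0.0757 V

V = 0.775 V × 10^(-20.2/20).
= 0.775 × 0.09772 = 0.0757 V.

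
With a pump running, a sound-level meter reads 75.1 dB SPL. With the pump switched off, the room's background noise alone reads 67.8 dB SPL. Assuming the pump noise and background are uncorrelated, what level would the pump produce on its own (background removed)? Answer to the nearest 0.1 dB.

Subtract intensities: L_src = 10·log₁₀(10^(L_total/10) − 10^(L_bg/10)).
L_src = 10·log₁₀(10^(75.1/10) − 10^(67.8/10)) = 10·log₁₀(26330000) = 74.2 dB SPL.

74.2 dB SPL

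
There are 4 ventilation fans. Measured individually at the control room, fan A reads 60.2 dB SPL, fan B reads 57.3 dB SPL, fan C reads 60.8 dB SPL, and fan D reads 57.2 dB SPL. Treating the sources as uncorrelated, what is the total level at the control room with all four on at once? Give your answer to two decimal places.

Uncorrelated sources add in intensity (power), not in dB.
L_total = 10·log₁₀(10^(60.2/10) + 10^(57.3/10) + 10^(60.8/10) + 10^(57.2/10)) = 10·log₁₀(3311000) = 65.20 dB SPL.

65.20 dB SPL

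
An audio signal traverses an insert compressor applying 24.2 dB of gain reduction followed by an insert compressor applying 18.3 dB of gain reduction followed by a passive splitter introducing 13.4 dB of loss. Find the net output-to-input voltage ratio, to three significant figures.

Net gain = (−24.2) + (−18.3) + (−13.4) = -55.9 dB.
Voltage ratio = 10^(-55.9/20) = 0.00160.

0.00160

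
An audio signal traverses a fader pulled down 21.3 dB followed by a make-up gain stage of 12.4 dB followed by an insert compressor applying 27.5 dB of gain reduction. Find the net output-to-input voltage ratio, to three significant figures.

0.0151

Net gain = (−21.3) + 12.4 + (−27.5) = -36.4 dB.
Voltage ratio = 10^(-36.4/20) = 0.0151.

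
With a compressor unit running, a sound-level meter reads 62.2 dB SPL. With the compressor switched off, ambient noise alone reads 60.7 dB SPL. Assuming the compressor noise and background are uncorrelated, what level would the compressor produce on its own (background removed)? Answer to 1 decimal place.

Remove the background by subtracting linear intensities:
L_src = 10·log₁₀(10^(62.2/10) − 10^(60.7/10)) = 10·log₁₀(484700) = 56.9 dB SPL.

56.9 dB SPL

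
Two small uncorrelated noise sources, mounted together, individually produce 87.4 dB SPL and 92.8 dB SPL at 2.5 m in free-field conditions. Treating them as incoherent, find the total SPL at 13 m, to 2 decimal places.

Combined at 2.5 m: 10·log₁₀(10^(87.4/10)+10^(92.8/10)) = 93.901 dB SPL.
Then apply −20·log₁₀(13/2.5) = -14.320 dB → 79.58 dB SPL.

79.58 dB SPL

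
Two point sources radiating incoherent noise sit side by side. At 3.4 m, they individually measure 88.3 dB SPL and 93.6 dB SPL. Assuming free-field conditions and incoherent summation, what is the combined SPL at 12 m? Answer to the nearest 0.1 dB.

83.8 dB SPL

Combined at 3.4 m: 10·log₁₀(10^(88.3/10)+10^(93.6/10)) = 94.72 dB SPL.
Then apply −20·log₁₀(12/3.4) = -10.95 dB → 83.8 dB SPL.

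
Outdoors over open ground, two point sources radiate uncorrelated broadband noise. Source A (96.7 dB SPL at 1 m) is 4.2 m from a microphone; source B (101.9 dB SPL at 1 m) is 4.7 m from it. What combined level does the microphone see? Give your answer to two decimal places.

At the listener: L_A = 96.7 − 20·log₁₀(4.2) = 84.235 dB; L_B = 101.9 − 20·log₁₀(4.7) = 88.458 dB.
Combined: 10·log₁₀(10^(84.235/10)+10^(88.458/10)) = 89.85 dB SPL.

89.85 dB SPL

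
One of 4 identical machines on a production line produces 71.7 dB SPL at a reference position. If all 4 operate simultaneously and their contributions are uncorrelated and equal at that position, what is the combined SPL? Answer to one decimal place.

4 equal incoherent sources raise the level by 10·log₁₀(4) = 6.02 dB.
L_total = 71.7 + 6.02 = 77.7 dB SPL.

77.7 dB SPL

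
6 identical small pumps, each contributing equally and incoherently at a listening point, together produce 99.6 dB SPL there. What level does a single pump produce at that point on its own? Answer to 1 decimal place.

91.8 dB SPL

6 equal incoherent sources add 10·log₁₀(6) = 7.78 dB over one source.
L_one = 99.6 − 7.78 = 91.8 dB SPL.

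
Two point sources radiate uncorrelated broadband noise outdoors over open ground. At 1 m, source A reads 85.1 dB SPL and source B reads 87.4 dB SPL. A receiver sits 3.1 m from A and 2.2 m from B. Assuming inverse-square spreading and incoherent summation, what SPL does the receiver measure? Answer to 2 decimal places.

At the listener: L_A = 85.1 − 20·log₁₀(3.1) = 75.273 dB; L_B = 87.4 − 20·log₁₀(2.2) = 80.552 dB.
Combined: 10·log₁₀(10^(75.273/10)+10^(80.552/10)) = 81.68 dB SPL.

81.68 dB SPL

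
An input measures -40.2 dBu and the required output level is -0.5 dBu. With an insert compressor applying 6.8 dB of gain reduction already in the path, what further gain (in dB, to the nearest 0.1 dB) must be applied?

46.5 dB

The required make-up gain is the shortfall in the dB sum.
G = -0.5 − (-40.2) + 6.8 = 46.5 dB.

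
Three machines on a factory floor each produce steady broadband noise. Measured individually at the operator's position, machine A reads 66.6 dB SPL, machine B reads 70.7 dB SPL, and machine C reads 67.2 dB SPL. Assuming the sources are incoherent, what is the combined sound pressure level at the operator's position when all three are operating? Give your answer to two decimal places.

73.34 dB SPL

Add the sources as powers (linear), then convert back to dB:
L_total = 10·log₁₀(10^(66.6/10) + 10^(70.7/10) + 10^(67.2/10)) = 10·log₁₀(21570000) = 73.34 dB SPL.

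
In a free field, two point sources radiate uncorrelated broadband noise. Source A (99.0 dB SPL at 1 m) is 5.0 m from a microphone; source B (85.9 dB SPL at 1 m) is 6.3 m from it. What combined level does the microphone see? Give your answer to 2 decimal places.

At the listener: L_A = 99.0 − 20·log₁₀(5.0) = 85.021 dB; L_B = 85.9 − 20·log₁₀(6.3) = 69.913 dB.
Combined: 10·log₁₀(10^(85.021/10)+10^(69.913/10)) = 85.15 dB SPL.

85.15 dB SPL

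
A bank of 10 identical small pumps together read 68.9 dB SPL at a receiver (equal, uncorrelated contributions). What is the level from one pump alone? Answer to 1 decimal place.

58.9 dB SPL

10 equal incoherent sources add 10·log₁₀(10) = 10.00 dB over one source.
L_one = 68.9 − 10.00 = 58.9 dB SPL.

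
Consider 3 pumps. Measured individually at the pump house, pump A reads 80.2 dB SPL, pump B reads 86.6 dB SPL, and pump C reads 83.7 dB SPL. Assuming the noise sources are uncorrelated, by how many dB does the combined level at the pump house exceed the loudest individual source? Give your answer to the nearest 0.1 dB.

Uncorrelated sources add in intensity (power), not in dB.
L_total = 10·log₁₀(10^(80.2/10) + 10^(86.6/10) + 10^(83.7/10)) = 89.01 dB SPL.
Excess over the loudest (86.6 dB): 89.01 − 86.6 = 2.4 dB.

2.4 dB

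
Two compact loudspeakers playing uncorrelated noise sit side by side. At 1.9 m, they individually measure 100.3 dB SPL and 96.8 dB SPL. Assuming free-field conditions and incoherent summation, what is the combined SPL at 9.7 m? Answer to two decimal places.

87.74 dB SPL

Combined at 1.9 m: 10·log₁₀(10^(100.3/10)+10^(96.8/10)) = 101.904 dB SPL.
Then apply −20·log₁₀(9.7/1.9) = -14.160 dB → 87.74 dB SPL.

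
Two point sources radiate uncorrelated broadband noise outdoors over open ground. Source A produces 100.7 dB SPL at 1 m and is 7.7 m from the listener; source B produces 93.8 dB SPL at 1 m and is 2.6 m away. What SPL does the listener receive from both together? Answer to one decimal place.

87.4 dB SPL

At the listener: L_A = 100.7 − 20·log₁₀(7.7) = 82.97 dB; L_B = 93.8 − 20·log₁₀(2.6) = 85.50 dB.
Combined: 10·log₁₀(10^(82.97/10)+10^(85.50/10)) = 87.4 dB SPL.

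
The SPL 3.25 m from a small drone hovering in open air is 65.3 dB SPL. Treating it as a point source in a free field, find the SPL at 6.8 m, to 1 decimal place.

Free-field point source: level drops by 20·log₁₀ of the distance ratio.
ΔL = −20·log₁₀(6.8/3.25) = -6.41 dB, so L₂ = 65.3 + (-6.41) = 58.9 dB SPL.

58.9 dB SPL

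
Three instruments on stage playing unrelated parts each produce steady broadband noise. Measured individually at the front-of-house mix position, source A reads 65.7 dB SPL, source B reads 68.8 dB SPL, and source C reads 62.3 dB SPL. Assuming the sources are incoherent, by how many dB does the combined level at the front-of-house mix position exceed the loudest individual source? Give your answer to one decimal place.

Uncorrelated sources add in intensity (power), not in dB.
L_total = 10·log₁₀(10^(65.7/10) + 10^(68.8/10) + 10^(62.3/10)) = 71.14 dB SPL.
Excess over the loudest (68.8 dB): 71.14 − 68.8 = 2.3 dB.

2.3 dB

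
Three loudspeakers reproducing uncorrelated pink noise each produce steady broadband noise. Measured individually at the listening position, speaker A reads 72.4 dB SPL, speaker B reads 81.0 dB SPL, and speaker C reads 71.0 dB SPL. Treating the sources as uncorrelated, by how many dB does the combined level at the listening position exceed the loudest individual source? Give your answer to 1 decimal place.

0.9 dB

Uncorrelated sources add in intensity (power), not in dB.
L_total = 10·log₁₀(10^(72.4/10) + 10^(81.0/10) + 10^(71.0/10)) = 81.93 dB SPL.
Excess over the loudest (81.0 dB): 81.93 − 81.0 = 0.9 dB.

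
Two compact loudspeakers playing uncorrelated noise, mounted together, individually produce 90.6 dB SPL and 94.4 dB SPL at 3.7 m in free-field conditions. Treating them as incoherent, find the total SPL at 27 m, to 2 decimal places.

Combined at 3.7 m: 10·log₁₀(10^(90.6/10)+10^(94.4/10)) = 95.913 dB SPL.
Then apply −20·log₁₀(27/3.7) = -17.263 dB → 78.65 dB SPL.

78.65 dB SPL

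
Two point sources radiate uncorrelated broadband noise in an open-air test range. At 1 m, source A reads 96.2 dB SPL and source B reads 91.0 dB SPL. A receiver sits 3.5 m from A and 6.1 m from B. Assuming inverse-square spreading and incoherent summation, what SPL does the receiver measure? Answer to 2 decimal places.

85.73 dB SPL

At the listener: L_A = 96.2 − 20·log₁₀(3.5) = 85.319 dB; L_B = 91.0 − 20·log₁₀(6.1) = 75.293 dB.
Combined: 10·log₁₀(10^(85.319/10)+10^(75.293/10)) = 85.73 dB SPL.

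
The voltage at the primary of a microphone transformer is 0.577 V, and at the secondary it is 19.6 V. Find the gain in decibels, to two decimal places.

Voltage ratio → dB uses the 20·log₁₀ form:
20·log₁₀(19.6/0.577) = 20·log₁₀(33.97) = 30.62 dB.

30.62 dB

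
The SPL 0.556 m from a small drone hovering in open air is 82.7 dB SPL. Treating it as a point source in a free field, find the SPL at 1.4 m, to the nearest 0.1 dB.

74.7 dB SPL

Inverse-square spreading gives ΔL = −20·log₁₀(d₂/d₁).
ΔL = −20·log₁₀(1.4/0.556) = -8.02 dB, so L₂ = 82.7 + (-8.02) = 74.7 dB SPL.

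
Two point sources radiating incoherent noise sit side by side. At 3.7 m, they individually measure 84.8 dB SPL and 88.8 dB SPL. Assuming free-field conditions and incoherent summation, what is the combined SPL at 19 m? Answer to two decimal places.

Combined at 3.7 m: 10·log₁₀(10^(84.8/10)+10^(88.8/10)) = 90.255 dB SPL.
Then apply −20·log₁₀(19/3.7) = -14.211 dB → 76.04 dB SPL.

76.04 dB SPL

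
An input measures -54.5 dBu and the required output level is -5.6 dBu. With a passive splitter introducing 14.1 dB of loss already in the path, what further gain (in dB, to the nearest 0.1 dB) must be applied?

63.0 dB

The required make-up gain is the shortfall in the dB sum.
G = -5.6 − (-54.5) + 14.1 = 63.0 dB.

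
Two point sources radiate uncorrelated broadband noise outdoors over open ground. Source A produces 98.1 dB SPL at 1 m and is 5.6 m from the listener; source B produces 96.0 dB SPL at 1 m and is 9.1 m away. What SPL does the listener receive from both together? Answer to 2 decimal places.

84.05 dB SPL

At the listener: L_A = 98.1 − 20·log₁₀(5.6) = 83.136 dB; L_B = 96.0 − 20·log₁₀(9.1) = 76.819 dB.
Combined: 10·log₁₀(10^(83.136/10)+10^(76.819/10)) = 84.05 dB SPL.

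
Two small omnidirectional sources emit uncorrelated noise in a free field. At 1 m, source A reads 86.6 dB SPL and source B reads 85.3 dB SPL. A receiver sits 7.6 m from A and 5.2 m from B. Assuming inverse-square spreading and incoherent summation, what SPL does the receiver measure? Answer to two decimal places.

At the listener: L_A = 86.6 − 20·log₁₀(7.6) = 68.984 dB; L_B = 85.3 − 20·log₁₀(5.2) = 70.980 dB.
Combined: 10·log₁₀(10^(68.984/10)+10^(70.980/10)) = 73.11 dB SPL.

73.11 dB SPL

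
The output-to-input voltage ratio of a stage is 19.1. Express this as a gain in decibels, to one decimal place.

Voltage is an amplitude quantity, so gain = 20·log₁₀(V_out/V_in).
20·log₁₀(19.1) = 25.6 dB.

25.6 dB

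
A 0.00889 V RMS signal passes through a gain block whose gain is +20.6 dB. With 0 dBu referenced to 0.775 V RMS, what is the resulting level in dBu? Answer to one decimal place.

Input level: 20·log₁₀(0.00889/0.775) = -38.81 dBu.
Output: -38.81 + 20.6 = -18.2 dBu.

-18.2 dBu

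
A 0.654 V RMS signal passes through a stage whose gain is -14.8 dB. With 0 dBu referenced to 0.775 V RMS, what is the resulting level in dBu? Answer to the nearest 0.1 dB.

-16.3 dBu

Input level: 20·log₁₀(0.654/0.775) = -1.47 dBu.
Output: -1.47 − 14.8 = -16.3 dBu.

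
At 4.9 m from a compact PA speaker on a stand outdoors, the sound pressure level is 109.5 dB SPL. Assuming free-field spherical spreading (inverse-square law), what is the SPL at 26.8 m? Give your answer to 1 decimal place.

For a point source in a free field, ΔL = −20·log₁₀(d₂/d₁).
ΔL = −20·log₁₀(26.8/4.9) = -14.76 dB, so L₂ = 109.5 + (-14.76) = 94.7 dB SPL.

94.7 dB SPL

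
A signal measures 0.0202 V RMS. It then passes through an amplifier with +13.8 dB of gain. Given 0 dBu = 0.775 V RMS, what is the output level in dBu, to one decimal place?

Input level: 20·log₁₀(0.0202/0.775) = -31.68 dBu.
Output: -31.68 + 13.8 = -17.9 dBu.

-17.9 dBu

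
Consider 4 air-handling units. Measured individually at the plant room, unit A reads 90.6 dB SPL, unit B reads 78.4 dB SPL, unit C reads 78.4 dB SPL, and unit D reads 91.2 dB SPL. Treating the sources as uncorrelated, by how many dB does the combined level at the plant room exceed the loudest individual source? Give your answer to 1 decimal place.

3.0 dB

Add the sources as powers (linear), then convert back to dB:
L_total = 10·log₁₀(10^(90.6/10) + 10^(78.4/10) + 10^(78.4/10) + 10^(91.2/10)) = 94.16 dB SPL.
Excess over the loudest (91.2 dB): 94.16 − 91.2 = 3.0 dB.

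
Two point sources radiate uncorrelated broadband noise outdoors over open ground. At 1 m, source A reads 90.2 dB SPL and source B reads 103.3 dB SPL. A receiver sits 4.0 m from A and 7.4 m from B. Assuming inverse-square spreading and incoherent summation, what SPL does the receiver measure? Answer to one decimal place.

At the listener: L_A = 90.2 − 20·log₁₀(4.0) = 78.16 dB; L_B = 103.3 − 20·log₁₀(7.4) = 85.92 dB.
Combined: 10·log₁₀(10^(78.16/10)+10^(85.92/10)) = 86.6 dB SPL.

86.6 dB SPL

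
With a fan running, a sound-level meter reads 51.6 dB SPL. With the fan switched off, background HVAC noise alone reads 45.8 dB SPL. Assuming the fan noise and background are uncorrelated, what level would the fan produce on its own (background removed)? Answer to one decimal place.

Background correction is a power subtraction:
L_src = 10·log₁₀(10^(51.6/10) − 10^(45.8/10)) = 10·log₁₀(106500) = 50.3 dB SPL.

50.3 dB SPL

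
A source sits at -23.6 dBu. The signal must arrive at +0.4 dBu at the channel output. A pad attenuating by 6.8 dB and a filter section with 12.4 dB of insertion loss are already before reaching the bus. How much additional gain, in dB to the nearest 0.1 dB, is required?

The required make-up gain is the shortfall in the dB sum.
G = +0.4 − (-23.6) + 6.8 + 12.4 = 43.2 dB.

43.2 dB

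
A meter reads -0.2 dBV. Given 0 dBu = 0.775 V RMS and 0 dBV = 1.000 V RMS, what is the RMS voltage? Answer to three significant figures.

0.977 V

V = 1.000 V × 10^(-0.2/20).
= 1.000 × 0.9772 = 0.977 V.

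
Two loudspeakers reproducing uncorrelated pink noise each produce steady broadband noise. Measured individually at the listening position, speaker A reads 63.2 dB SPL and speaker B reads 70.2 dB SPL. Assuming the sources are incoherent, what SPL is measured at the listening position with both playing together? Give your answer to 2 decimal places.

Uncorrelated sources add in intensity (power), not in dB.
L_total = 10·log₁₀(10^(63.2/10) + 10^(70.2/10)) = 10·log₁₀(12560000) = 70.99 dB SPL.

70.99 dB SPL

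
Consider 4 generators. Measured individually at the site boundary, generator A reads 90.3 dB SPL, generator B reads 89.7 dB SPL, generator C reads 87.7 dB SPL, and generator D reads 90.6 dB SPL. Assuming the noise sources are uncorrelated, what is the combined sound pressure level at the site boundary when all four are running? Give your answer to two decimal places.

Uncorrelated sources add in intensity (power), not in dB.
L_total = 10·log₁₀(10^(90.3/10) + 10^(89.7/10) + 10^(87.7/10) + 10^(90.6/10)) = 10·log₁₀(3742000000) = 95.73 dB SPL.

95.73 dB SPL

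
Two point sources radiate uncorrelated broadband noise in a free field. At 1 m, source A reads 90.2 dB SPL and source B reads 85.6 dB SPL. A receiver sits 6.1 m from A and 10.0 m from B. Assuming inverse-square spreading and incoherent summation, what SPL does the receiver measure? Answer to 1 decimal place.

At the listener: L_A = 90.2 − 20·log₁₀(6.1) = 74.49 dB; L_B = 85.6 − 20·log₁₀(10.0) = 65.60 dB.
Combined: 10·log₁₀(10^(74.49/10)+10^(65.60/10)) = 75.0 dB SPL.

75.0 dB SPL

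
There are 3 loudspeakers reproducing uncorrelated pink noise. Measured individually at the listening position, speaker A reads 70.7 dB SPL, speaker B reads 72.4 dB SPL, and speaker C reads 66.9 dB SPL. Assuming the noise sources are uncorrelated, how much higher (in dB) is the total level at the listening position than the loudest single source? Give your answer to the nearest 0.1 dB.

Uncorrelated sources add in intensity (power), not in dB.
L_total = 10·log₁₀(10^(70.7/10) + 10^(72.4/10) + 10^(66.9/10)) = 75.32 dB SPL.
Excess over the loudest (72.4 dB): 75.32 − 72.4 = 2.9 dB.

2.9 dB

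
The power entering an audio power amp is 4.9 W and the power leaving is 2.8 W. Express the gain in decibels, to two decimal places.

Power is a power quantity, so gain = 10·log₁₀(P_out/P_in).
10·log₁₀(2.8/4.9) = 10·log₁₀(0.5714) = -2.43 dB.

-2.43 dB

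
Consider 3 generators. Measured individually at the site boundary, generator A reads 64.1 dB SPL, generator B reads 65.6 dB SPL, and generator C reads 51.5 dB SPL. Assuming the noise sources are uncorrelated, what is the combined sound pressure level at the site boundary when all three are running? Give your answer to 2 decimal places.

Add the sources as powers (linear), then convert back to dB:
L_total = 10·log₁₀(10^(64.1/10) + 10^(65.6/10) + 10^(51.5/10)) = 10·log₁₀(6342000) = 68.02 dB SPL.

68.02 dB SPL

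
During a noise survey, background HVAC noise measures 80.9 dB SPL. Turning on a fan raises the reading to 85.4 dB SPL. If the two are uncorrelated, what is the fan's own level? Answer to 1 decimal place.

83.5 dB SPL

Remove the background by subtracting linear intensities:
L_src = 10·log₁₀(10^(85.4/10) − 10^(80.9/10)) = 10·log₁₀(223700000) = 83.5 dB SPL.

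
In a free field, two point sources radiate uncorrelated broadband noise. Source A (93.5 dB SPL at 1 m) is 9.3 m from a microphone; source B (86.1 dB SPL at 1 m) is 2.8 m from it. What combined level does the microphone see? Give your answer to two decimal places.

At the listener: L_A = 93.5 − 20·log₁₀(9.3) = 74.130 dB; L_B = 86.1 − 20·log₁₀(2.8) = 77.157 dB.
Combined: 10·log₁₀(10^(74.130/10)+10^(77.157/10)) = 78.91 dB SPL.

78.91 dB SPL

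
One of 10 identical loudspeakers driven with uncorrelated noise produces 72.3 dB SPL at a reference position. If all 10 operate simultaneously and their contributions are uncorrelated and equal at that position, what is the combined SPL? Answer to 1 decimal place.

82.3 dB SPL

10 equal incoherent sources raise the level by 10·log₁₀(10) = 10.00 dB.
L_total = 72.3 + 10.00 = 82.3 dB SPL.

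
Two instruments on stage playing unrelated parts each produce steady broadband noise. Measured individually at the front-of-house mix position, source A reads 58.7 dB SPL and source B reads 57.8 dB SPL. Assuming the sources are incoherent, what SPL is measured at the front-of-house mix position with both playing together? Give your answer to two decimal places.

Incoherent sources sum as intensities:
L_total = 10·log₁₀(10^(58.7/10) + 10^(57.8/10)) = 10·log₁₀(1344000) = 61.28 dB SPL.

61.28 dB SPL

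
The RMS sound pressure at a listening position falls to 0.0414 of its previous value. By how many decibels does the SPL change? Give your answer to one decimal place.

-27.7 dB

SPL change from a pressure ratio uses the 20·log₁₀ form:
20·log₁₀(0.0414) = -27.7 dB.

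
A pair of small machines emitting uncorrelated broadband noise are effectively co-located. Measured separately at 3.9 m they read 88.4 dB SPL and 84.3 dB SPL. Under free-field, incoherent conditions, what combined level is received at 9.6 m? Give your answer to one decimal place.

82.0 dB SPL

Combined at 3.9 m: 10·log₁₀(10^(88.4/10)+10^(84.3/10)) = 89.83 dB SPL.
Then apply −20·log₁₀(9.6/3.9) = -7.82 dB → 82.0 dB SPL.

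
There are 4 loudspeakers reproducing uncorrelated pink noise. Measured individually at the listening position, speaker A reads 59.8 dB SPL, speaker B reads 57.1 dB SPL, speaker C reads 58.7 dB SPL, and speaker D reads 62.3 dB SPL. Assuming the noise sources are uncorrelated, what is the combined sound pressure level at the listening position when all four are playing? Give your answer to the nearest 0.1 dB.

Add the sources as powers (linear), then convert back to dB:
L_total = 10·log₁₀(10^(59.8/10) + 10^(57.1/10) + 10^(58.7/10) + 10^(62.3/10)) = 10·log₁₀(3907000) = 65.9 dB SPL.

65.9 dB SPL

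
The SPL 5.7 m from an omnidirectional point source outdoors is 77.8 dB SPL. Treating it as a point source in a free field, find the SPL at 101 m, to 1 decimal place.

52.8 dB SPL

Free-field point source: level drops by 20·log₁₀ of the distance ratio.
ΔL = −20·log₁₀(101/5.7) = -24.97 dB, so L₂ = 77.8 + (-24.97) = 52.8 dB SPL.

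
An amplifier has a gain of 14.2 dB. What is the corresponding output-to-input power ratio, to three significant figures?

Power ratio = 10^(dB/10).
10^(14.2/10) = 10^(1.420) = 26.3.

26.3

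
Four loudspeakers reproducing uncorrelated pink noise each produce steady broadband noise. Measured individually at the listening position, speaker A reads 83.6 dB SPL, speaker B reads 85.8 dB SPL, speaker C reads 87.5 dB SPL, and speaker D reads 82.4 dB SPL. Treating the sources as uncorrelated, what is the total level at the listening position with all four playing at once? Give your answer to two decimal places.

Incoherent sources sum as intensities:
L_total = 10·log₁₀(10^(83.6/10) + 10^(85.8/10) + 10^(87.5/10) + 10^(82.4/10)) = 10·log₁₀(1345000000) = 91.29 dB SPL.

91.29 dB SPL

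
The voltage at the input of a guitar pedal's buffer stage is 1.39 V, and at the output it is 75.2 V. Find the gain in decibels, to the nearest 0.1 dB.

34.7 dB

Voltage ratio → dB uses the 20·log₁₀ form:
20·log₁₀(75.2/1.39) = 20·log₁₀(54.10) = 34.7 dB.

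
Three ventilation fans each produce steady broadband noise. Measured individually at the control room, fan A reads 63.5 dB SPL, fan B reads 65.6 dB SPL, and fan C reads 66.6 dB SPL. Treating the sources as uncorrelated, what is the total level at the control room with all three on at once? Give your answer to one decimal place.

Incoherent sources sum as intensities:
L_total = 10·log₁₀(10^(63.5/10) + 10^(65.6/10) + 10^(66.6/10)) = 10·log₁₀(10440000) = 70.2 dB SPL.

70.2 dB SPL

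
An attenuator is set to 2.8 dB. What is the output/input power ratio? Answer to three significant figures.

0.525

Power ratio = 10^(dB/10).
10^(-2.8/10) = 10^(-0.2800) = 0.525.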